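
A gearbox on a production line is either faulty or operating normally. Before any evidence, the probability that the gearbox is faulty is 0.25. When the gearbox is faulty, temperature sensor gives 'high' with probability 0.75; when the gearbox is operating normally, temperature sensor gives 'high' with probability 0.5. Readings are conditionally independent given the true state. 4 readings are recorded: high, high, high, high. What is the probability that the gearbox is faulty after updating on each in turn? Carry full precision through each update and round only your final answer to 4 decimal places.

0.6279

Apply Bayes' rule sequentially, carrying P(faulty) forward.
After 'high': P(faulty) = 0.75·0.2500 / (0.75·0.2500 + 0.5·0.7500) ≈ 0.3333
After 'high': P(faulty) = 0.75·0.3333 / (0.75·0.3333 + 0.5·0.6667) ≈ 0.4286
After 'high': P(faulty) = 0.75·0.4286 / (0.75·0.4286 + 0.5·0.5714) ≈ 0.5294
After 'high': P(faulty) = 0.75·0.5294 / (0.75·0.5294 + 0.5·0.4706) ≈ 0.6279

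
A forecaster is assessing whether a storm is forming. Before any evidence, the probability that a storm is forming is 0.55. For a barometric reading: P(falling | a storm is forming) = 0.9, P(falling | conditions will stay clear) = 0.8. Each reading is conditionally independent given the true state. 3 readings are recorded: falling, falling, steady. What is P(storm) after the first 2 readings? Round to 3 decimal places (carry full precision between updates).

After 'falling': P(storm) = 0.9·0.5500 / (0.9·0.5500 + 0.8·0.4500) ≈ 0.5789
After 'falling': P(storm) = 0.9·0.5789 / (0.9·0.5789 + 0.8·0.4211) ≈ 0.6074

0.607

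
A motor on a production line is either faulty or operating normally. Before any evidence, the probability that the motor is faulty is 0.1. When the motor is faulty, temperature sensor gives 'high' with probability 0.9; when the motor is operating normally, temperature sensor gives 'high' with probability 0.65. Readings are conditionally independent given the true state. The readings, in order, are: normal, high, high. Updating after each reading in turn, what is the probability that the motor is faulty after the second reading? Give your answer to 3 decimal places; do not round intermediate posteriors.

Apply Bayes' rule sequentially, carrying P(faulty) forward.
After 'normal': P(faulty) = 0.1·0.1000 / (0.1·0.1000 + 0.35·0.9000) ≈ 0.0308
After 'high': P(faulty) = 0.9·0.0308 / (0.9·0.0308 + 0.65·0.9692) ≈ 0.0421

0.042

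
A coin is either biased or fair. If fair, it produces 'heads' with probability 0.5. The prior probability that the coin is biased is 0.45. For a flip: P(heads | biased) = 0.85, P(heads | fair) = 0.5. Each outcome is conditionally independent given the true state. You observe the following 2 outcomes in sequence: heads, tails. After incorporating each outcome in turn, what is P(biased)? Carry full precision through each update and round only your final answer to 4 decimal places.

After 'heads': P(biased) = 0.85·0.4500 / (0.85·0.4500 + 0.5·0.5500) ≈ 0.5817
After 'tails': P(biased) = 0.15·0.5817 / (0.15·0.5817 + 0.5·0.4183) ≈ 0.2944

0.2944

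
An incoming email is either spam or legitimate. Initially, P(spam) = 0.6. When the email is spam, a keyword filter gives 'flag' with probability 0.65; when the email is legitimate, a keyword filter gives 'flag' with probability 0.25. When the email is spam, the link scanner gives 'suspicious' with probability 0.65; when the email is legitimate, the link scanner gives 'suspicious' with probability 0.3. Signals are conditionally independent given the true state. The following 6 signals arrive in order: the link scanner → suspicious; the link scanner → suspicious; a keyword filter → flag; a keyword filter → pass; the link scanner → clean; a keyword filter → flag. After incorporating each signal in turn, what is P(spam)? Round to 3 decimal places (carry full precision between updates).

Each posterior becomes the prior for the next update.
After the link scanner='suspicious': P(spam) = 0.65·0.6000 / (0.65·0.6000 + 0.3·0.4000) ≈ 0.7647
After the link scanner='suspicious': P(spam) = 0.65·0.7647 / (0.65·0.7647 + 0.3·0.2353) ≈ 0.8756
After a keyword filter='flag': P(spam) = 0.65·0.8756 / (0.65·0.8756 + 0.25·0.1244) ≈ 0.9482
After a keyword filter='pass': P(spam) = 0.35·0.9482 / (0.35·0.9482 + 0.75·0.0518) ≈ 0.8952
After the link scanner='clean': P(spam) = 0.35·0.8952 / (0.35·0.8952 + 0.7·0.1048) ≈ 0.8103
After a keyword filter='flag': P(spam) = 0.65·0.8103 / (0.65·0.8103 + 0.25·0.1897) ≈ 0.9174

0.917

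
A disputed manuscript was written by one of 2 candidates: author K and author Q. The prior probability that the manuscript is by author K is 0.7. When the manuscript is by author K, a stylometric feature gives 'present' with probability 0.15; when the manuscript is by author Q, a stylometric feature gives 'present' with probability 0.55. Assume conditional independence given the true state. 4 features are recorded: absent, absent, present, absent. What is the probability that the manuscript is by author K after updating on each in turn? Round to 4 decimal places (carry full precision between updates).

0.8109

After 'absent': P(author K) = 0.85·0.7000 / (0.85·0.7000 + 0.45·0.3000) ≈ 0.8151
After 'absent': P(author K) = 0.85·0.8151 / (0.85·0.8151 + 0.45·0.1849) ≈ 0.8928
After 'present': P(author K) = 0.15·0.8928 / (0.15·0.8928 + 0.55·0.1072) ≈ 0.6942
After 'absent': P(author K) = 0.85·0.6942 / (0.85·0.6942 + 0.45·0.3058) ≈ 0.8109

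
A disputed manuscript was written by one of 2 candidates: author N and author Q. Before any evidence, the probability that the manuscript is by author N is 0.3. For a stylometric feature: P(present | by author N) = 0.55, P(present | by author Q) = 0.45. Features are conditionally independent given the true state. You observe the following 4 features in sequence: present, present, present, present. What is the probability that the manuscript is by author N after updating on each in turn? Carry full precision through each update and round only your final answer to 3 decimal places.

After 'present': P(author N) = 0.55·0.3000 / (0.55·0.3000 + 0.45·0.7000) ≈ 0.3438
After 'present': P(author N) = 0.55·0.3438 / (0.55·0.3438 + 0.45·0.6562) ≈ 0.3903
After 'present': P(author N) = 0.55·0.3903 / (0.55·0.3903 + 0.45·0.6097) ≈ 0.4390
After 'present': P(author N) = 0.55·0.4390 / (0.55·0.4390 + 0.45·0.5610) ≈ 0.4888

0.489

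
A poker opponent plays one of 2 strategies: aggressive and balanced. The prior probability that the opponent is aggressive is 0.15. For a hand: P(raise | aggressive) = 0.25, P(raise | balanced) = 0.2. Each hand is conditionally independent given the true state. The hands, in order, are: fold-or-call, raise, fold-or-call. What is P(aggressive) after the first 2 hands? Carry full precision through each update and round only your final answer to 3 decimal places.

0.171

After 'fold-or-call': P(aggressive) = 0.75·0.1500 / (0.75·0.1500 + 0.8·0.8500) ≈ 0.1420
After 'raise': P(aggressive) = 0.25·0.1420 / (0.25·0.1420 + 0.2·0.8580) ≈ 0.1714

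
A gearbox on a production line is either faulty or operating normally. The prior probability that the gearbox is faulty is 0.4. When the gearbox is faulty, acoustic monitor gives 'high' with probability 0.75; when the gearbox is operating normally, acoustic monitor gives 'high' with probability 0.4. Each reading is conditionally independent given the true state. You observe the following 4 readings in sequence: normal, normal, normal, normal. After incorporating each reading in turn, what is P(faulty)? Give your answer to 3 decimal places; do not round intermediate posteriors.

After 'normal': P(faulty) = 0.25·0.4000 / (0.25·0.4000 + 0.6·0.6000) ≈ 0.2174
After 'normal': P(faulty) = 0.25·0.2174 / (0.25·0.2174 + 0.6·0.7826) ≈ 0.1037
After 'normal': P(faulty) = 0.25·0.1037 / (0.25·0.1037 + 0.6·0.8963) ≈ 0.0460
After 'normal': P(faulty) = 0.25·0.0460 / (0.25·0.0460 + 0.6·0.9540) ≈ 0.0197

0.020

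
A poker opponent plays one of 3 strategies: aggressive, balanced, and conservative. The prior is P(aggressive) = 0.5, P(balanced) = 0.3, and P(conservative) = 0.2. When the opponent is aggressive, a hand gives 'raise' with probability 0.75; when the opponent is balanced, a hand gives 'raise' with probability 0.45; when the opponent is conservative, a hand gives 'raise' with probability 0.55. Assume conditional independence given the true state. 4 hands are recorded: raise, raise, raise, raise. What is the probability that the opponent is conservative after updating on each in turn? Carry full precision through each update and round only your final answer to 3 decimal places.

0.097

After 'raise': normaliser = 0.75·0.5000 + 0.45·0.3000 + 0.55·0.2000; P(aggressive) ≈ 0.6048, P(balanced) ≈ 0.2177, P(conservative) ≈ 0.1774
After 'raise': normaliser = 0.75·0.6048 + 0.45·0.2177 + 0.55·0.1774; P(aggressive) ≈ 0.6988, P(balanced) ≈ 0.1509, P(conservative) ≈ 0.1503
After 'raise': normaliser = 0.75·0.6988 + 0.45·0.1509 + 0.55·0.1503; P(aggressive) ≈ 0.7768, P(balanced) ≈ 0.1007, P(conservative) ≈ 0.1225
After 'raise': normaliser = 0.75·0.7768 + 0.45·0.1007 + 0.55·0.1225; P(aggressive) ≈ 0.8379, P(balanced) ≈ 0.0652, P(conservative) ≈ 0.0969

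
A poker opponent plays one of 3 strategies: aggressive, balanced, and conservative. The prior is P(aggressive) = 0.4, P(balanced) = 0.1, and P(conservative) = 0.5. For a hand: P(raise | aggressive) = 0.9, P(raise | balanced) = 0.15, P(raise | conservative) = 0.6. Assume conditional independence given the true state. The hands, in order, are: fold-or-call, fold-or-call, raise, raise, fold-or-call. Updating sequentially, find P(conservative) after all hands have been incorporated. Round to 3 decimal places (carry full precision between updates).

0.871

After 'fold-or-call': normaliser = 0.1·0.4000 + 0.85·0.1000 + 0.4·0.5000; P(aggressive) ≈ 0.1231, P(balanced) ≈ 0.2615, P(conservative) ≈ 0.6154
After 'fold-or-call': normaliser = 0.1·0.1231 + 0.85·0.2615 + 0.4·0.6154; P(aggressive) ≈ 0.0256, P(balanced) ≈ 0.4624, P(conservative) ≈ 0.5120
After 'raise': normaliser = 0.9·0.0256 + 0.15·0.4624 + 0.6·0.5120; P(aggressive) ≈ 0.0577, P(balanced) ≈ 0.1736, P(conservative) ≈ 0.7688
After 'raise': normaliser = 0.9·0.0577 + 0.15·0.1736 + 0.6·0.7688; P(aggressive) ≈ 0.0962, P(balanced) ≈ 0.0483, P(conservative) ≈ 0.8555
After 'fold-or-call': normaliser = 0.1·0.0962 + 0.85·0.0483 + 0.4·0.8555; P(aggressive) ≈ 0.0245, P(balanced) ≈ 0.1045, P(conservative) ≈ 0.8710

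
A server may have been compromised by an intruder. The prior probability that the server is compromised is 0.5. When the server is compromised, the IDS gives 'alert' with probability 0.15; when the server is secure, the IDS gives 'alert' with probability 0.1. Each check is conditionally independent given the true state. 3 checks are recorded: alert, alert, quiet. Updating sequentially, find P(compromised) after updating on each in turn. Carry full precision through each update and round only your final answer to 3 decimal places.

Each posterior becomes the prior for the next update.
After 'alert': P(compromised) = 0.15·0.5000 / (0.15·0.5000 + 0.1·0.5000) ≈ 0.6000
After 'alert': P(compromised) = 0.15·0.6000 / (0.15·0.6000 + 0.1·0.4000) ≈ 0.6923
After 'quiet': P(compromised) = 0.85·0.6923 / (0.85·0.6923 + 0.9·0.3077) ≈ 0.6800

0.680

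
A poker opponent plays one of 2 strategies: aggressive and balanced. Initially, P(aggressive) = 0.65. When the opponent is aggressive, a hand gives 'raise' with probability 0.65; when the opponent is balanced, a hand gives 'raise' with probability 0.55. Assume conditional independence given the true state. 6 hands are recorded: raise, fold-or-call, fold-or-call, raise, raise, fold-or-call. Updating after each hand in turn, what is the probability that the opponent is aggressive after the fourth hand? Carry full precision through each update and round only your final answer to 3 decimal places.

0.611

Apply Bayes' rule sequentially, carrying P(aggressive) forward.
After 'raise': P(aggressive) = 0.65·0.6500 / (0.65·0.6500 + 0.55·0.3500) ≈ 0.6870
After 'fold-or-call': P(aggressive) = 0.35·0.6870 / (0.35·0.6870 + 0.45·0.3130) ≈ 0.6306
After 'fold-or-call': P(aggressive) = 0.35·0.6306 / (0.35·0.6306 + 0.45·0.3694) ≈ 0.5704
After 'raise': P(aggressive) = 0.65·0.5704 / (0.65·0.5704 + 0.55·0.4296) ≈ 0.6108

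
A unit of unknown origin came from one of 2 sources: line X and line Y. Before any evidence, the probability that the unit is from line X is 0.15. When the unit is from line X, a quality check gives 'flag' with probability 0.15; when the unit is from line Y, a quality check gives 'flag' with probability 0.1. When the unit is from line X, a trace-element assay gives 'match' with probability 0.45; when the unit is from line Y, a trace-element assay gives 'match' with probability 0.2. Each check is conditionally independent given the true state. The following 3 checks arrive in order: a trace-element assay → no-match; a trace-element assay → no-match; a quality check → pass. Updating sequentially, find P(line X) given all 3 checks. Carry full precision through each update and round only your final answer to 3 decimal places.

0.073

After a trace-element assay='no-match': P(line X) = 0.55·0.1500 / (0.55·0.1500 + 0.8·0.8500) ≈ 0.1082
After a trace-element assay='no-match': P(line X) = 0.55·0.1082 / (0.55·0.1082 + 0.8·0.8918) ≈ 0.0770
After a quality check='pass': P(line X) = 0.85·0.0770 / (0.85·0.0770 + 0.9·0.9230) ≈ 0.0730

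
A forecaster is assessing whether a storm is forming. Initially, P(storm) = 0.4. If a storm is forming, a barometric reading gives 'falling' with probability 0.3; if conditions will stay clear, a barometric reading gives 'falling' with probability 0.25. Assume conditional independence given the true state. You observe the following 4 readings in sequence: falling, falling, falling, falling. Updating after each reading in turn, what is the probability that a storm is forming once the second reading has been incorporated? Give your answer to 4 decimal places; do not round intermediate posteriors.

0.4898

After 'falling': P(storm) = 0.3·0.4000 / (0.3·0.4000 + 0.25·0.6000) ≈ 0.4444
After 'falling': P(storm) = 0.3·0.4444 / (0.3·0.4444 + 0.25·0.5556) ≈ 0.4898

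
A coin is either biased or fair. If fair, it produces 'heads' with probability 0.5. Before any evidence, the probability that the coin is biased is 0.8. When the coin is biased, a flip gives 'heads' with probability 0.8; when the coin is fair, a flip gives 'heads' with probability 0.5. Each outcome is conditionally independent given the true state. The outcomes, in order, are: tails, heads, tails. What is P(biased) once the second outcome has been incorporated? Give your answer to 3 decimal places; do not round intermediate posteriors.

After 'tails': P(biased) = 0.2·0.8000 / (0.2·0.8000 + 0.5·0.2000) ≈ 0.6154
After 'heads': P(biased) = 0.8·0.6154 / (0.8·0.6154 + 0.5·0.3846) ≈ 0.7191

0.719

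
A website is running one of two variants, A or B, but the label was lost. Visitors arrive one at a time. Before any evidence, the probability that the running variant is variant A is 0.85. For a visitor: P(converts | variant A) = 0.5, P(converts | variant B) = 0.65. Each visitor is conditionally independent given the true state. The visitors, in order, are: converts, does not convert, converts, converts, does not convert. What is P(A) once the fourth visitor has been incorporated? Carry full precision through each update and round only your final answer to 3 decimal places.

Each posterior becomes the prior for the next update.
After 'converts': P(A) = 0.5·0.8500 / (0.5·0.8500 + 0.65·0.1500) ≈ 0.8134
After 'does not convert': P(A) = 0.5·0.8134 / (0.5·0.8134 + 0.35·0.1866) ≈ 0.8616
After 'converts': P(A) = 0.5·0.8616 / (0.5·0.8616 + 0.65·0.1384) ≈ 0.8273
After 'converts': P(A) = 0.5·0.8273 / (0.5·0.8273 + 0.65·0.1727) ≈ 0.7865

0.787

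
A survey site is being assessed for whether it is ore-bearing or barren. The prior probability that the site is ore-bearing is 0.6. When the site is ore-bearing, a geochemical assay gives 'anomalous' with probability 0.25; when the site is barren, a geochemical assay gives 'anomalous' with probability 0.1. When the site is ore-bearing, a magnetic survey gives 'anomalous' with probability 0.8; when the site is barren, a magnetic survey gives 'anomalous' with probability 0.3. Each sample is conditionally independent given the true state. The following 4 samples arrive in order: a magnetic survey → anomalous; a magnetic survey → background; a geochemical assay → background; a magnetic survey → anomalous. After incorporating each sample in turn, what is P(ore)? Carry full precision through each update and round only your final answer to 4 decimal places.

After a magnetic survey='anomalous': P(ore) = 0.8·0.6000 / (0.8·0.6000 + 0.3·0.4000) ≈ 0.8000
After a magnetic survey='background': P(ore) = 0.2·0.8000 / (0.2·0.8000 + 0.7·0.2000) ≈ 0.5333
After a geochemical assay='background': P(ore) = 0.75·0.5333 / (0.75·0.5333 + 0.9·0.4667) ≈ 0.4878
After a magnetic survey='anomalous': P(ore) = 0.8·0.4878 / (0.8·0.4878 + 0.3·0.5122) ≈ 0.7175

0.7175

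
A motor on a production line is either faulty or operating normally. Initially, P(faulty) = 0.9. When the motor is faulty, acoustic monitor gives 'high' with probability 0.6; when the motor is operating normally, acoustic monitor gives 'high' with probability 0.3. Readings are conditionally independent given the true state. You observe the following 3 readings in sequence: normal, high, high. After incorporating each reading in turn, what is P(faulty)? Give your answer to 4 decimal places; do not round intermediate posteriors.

After 'normal': P(faulty) = 0.4·0.9000 / (0.4·0.9000 + 0.7·0.1000) ≈ 0.8372
After 'high': P(faulty) = 0.6·0.8372 / (0.6·0.8372 + 0.3·0.1628) ≈ 0.9114
After 'high': P(faulty) = 0.6·0.9114 / (0.6·0.9114 + 0.3·0.0886) ≈ 0.9536

0.9536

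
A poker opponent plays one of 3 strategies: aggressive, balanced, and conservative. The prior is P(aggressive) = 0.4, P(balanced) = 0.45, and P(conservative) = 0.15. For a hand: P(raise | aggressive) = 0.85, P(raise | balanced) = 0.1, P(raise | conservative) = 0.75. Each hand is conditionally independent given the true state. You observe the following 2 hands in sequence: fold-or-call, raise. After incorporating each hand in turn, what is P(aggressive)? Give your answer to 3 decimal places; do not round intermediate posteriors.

0.426

After 'fold-or-call': normaliser = 0.15·0.4000 + 0.9·0.4500 + 0.25·0.1500; P(aggressive) ≈ 0.1194, P(balanced) ≈ 0.8060, P(conservative) ≈ 0.0746
After 'raise': normaliser = 0.85·0.1194 + 0.1·0.8060 + 0.75·0.0746; P(aggressive) ≈ 0.4263, P(balanced) ≈ 0.3386, P(conservative) ≈ 0.2351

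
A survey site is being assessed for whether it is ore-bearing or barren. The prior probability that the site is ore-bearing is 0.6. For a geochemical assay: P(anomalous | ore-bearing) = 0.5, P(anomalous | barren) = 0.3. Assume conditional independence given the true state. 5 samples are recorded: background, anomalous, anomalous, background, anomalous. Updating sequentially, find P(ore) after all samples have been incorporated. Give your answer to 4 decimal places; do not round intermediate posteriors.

0.7799

After 'background': P(ore) = 0.5·0.6000 / (0.5·0.6000 + 0.7·0.4000) ≈ 0.5172
After 'anomalous': P(ore) = 0.5·0.5172 / (0.5·0.5172 + 0.3·0.4828) ≈ 0.6410
After 'anomalous': P(ore) = 0.5·0.6410 / (0.5·0.6410 + 0.3·0.3590) ≈ 0.7485
After 'background': P(ore) = 0.5·0.7485 / (0.5·0.7485 + 0.7·0.2515) ≈ 0.6801
After 'anomalous': P(ore) = 0.5·0.6801 / (0.5·0.6801 + 0.3·0.3199) ≈ 0.7799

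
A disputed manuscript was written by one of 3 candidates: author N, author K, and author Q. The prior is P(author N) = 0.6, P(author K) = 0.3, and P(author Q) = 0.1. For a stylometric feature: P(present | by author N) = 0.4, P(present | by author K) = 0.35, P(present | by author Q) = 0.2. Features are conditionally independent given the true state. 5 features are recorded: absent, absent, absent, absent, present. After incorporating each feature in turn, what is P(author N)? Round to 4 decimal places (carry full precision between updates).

Apply Bayes' rule sequentially, carrying P(author N) forward.
After 'absent': normaliser = 0.6·0.6000 + 0.65·0.3000 + 0.8·0.1000; P(author N) ≈ 0.5669, P(author K) ≈ 0.3071, P(author Q) ≈ 0.1260
After 'absent': normaliser = 0.6·0.5669 + 0.65·0.3071 + 0.8·0.1260; P(author N) ≈ 0.5310, P(author K) ≈ 0.3116, P(author Q) ≈ 0.1573
After 'absent': normaliser = 0.6·0.5310 + 0.65·0.3116 + 0.8·0.1573; P(author N) ≈ 0.4924, P(author K) ≈ 0.3130, P(author Q) ≈ 0.1945
After 'absent': normaliser = 0.6·0.4924 + 0.65·0.3130 + 0.8·0.1945; P(author N) ≈ 0.4514, P(author K) ≈ 0.3109, P(author Q) ≈ 0.2378
After 'present': normaliser = 0.4·0.4514 + 0.35·0.3109 + 0.2·0.2378; P(author N) ≈ 0.5359, P(author K) ≈ 0.3229, P(author Q) ≈ 0.1411

0.5359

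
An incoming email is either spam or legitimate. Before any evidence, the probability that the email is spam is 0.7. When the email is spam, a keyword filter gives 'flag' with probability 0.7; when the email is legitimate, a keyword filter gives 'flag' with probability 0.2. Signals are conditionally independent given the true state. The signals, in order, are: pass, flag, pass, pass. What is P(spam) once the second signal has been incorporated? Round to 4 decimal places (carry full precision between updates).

0.7538

Each posterior becomes the prior for the next update.
After 'pass': P(spam) = 0.3·0.7000 / (0.3·0.7000 + 0.8·0.3000) ≈ 0.4667
After 'flag': P(spam) = 0.7·0.4667 / (0.7·0.4667 + 0.2·0.5333) ≈ 0.7538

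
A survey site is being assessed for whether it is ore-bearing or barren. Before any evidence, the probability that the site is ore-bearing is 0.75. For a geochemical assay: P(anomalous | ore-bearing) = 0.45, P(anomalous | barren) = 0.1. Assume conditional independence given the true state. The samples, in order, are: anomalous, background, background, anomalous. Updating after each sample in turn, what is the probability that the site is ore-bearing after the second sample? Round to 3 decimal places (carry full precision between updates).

0.892

After 'anomalous': P(ore) = 0.45·0.7500 / (0.45·0.7500 + 0.1·0.2500) ≈ 0.9310
After 'background': P(ore) = 0.55·0.9310 / (0.55·0.9310 + 0.9·0.0690) ≈ 0.8919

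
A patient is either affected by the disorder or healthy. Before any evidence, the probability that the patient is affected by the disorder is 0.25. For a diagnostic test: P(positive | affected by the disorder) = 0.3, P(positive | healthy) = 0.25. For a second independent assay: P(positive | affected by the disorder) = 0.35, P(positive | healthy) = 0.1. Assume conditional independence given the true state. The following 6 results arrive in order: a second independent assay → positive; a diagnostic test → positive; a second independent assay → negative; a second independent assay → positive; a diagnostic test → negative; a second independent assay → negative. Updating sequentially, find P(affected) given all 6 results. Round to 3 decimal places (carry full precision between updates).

After a second independent assay='positive': P(affected) = 0.35·0.2500 / (0.35·0.2500 + 0.1·0.7500) ≈ 0.5385
After a diagnostic test='positive': P(affected) = 0.3·0.5385 / (0.3·0.5385 + 0.25·0.4615) ≈ 0.5833
After a second independent assay='negative': P(affected) = 0.65·0.5833 / (0.65·0.5833 + 0.9·0.4167) ≈ 0.5028
After a second independent assay='positive': P(affected) = 0.35·0.5028 / (0.35·0.5028 + 0.1·0.4972) ≈ 0.7797
After a diagnostic test='negative': P(affected) = 0.7·0.7797 / (0.7·0.7797 + 0.75·0.2203) ≈ 0.7676
After a second independent assay='negative': P(affected) = 0.65·0.7676 / (0.65·0.7676 + 0.9·0.2324) ≈ 0.7046

0.705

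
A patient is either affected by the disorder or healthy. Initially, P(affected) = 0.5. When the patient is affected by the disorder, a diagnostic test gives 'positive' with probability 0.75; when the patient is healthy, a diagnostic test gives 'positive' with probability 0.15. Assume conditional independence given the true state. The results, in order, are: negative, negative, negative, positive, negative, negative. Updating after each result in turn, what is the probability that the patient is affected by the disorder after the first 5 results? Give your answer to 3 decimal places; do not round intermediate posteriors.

After 'negative': P(affected) = 0.25·0.5000 / (0.25·0.5000 + 0.85·0.5000) ≈ 0.2273
After 'negative': P(affected) = 0.25·0.2273 / (0.25·0.2273 + 0.85·0.7727) ≈ 0.0796
After 'negative': P(affected) = 0.25·0.0796 / (0.25·0.0796 + 0.85·0.9204) ≈ 0.0248
After 'positive': P(affected) = 0.75·0.0248 / (0.75·0.0248 + 0.15·0.9752) ≈ 0.1129
After 'negative': P(affected) = 0.25·0.1129 / (0.25·0.1129 + 0.85·0.8871) ≈ 0.0361

0.036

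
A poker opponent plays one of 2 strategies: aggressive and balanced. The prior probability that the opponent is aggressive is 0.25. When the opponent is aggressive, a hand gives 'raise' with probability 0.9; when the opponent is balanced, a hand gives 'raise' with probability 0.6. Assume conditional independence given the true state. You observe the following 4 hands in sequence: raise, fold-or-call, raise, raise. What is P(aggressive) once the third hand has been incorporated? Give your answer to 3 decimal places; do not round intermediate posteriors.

0.158

After 'raise': P(aggressive) = 0.9·0.2500 / (0.9·0.2500 + 0.6·0.7500) ≈ 0.3333
After 'fold-or-call': P(aggressive) = 0.1·0.3333 / (0.1·0.3333 + 0.4·0.6667) ≈ 0.1111
After 'raise': P(aggressive) = 0.9·0.1111 / (0.9·0.1111 + 0.6·0.8889) ≈ 0.1579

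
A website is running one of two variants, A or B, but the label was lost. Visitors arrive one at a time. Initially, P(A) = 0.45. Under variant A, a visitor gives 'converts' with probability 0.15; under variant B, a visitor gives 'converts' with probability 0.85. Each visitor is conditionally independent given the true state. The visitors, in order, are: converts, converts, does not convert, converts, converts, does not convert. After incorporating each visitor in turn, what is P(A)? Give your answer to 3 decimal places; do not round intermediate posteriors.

After 'converts': P(A) = 0.15·0.4500 / (0.15·0.4500 + 0.85·0.5500) ≈ 0.1262
After 'converts': P(A) = 0.15·0.1262 / (0.15·0.1262 + 0.85·0.8738) ≈ 0.0248
After 'does not convert': P(A) = 0.85·0.0248 / (0.85·0.0248 + 0.15·0.9752) ≈ 0.1262
After 'converts': P(A) = 0.15·0.1262 / (0.15·0.1262 + 0.85·0.8738) ≈ 0.0248
After 'converts': P(A) = 0.15·0.0248 / (0.15·0.0248 + 0.85·0.9752) ≈ 0.0045
After 'does not convert': P(A) = 0.85·0.0045 / (0.85·0.0045 + 0.15·0.9955) ≈ 0.0248

0.025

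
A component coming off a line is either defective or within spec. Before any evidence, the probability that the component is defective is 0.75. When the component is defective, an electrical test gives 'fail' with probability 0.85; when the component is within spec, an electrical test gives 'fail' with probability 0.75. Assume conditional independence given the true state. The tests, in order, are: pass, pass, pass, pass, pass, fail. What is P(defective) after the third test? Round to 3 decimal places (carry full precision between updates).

0.393

Apply Bayes' rule sequentially, carrying P(defective) forward.
After 'pass': P(defective) = 0.15·0.7500 / (0.15·0.7500 + 0.25·0.2500) ≈ 0.6429
After 'pass': P(defective) = 0.15·0.6429 / (0.15·0.6429 + 0.25·0.3571) ≈ 0.5192
After 'pass': P(defective) = 0.15·0.5192 / (0.15·0.5192 + 0.25·0.4808) ≈ 0.3932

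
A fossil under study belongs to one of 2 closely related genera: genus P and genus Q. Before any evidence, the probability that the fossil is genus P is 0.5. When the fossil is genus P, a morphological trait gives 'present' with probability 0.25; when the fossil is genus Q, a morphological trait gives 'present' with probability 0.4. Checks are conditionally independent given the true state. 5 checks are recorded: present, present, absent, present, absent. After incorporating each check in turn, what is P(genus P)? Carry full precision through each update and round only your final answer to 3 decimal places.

0.276

After 'present': P(genus P) = 0.25·0.5000 / (0.25·0.5000 + 0.4·0.5000) ≈ 0.3846
After 'present': P(genus P) = 0.25·0.3846 / (0.25·0.3846 + 0.4·0.6154) ≈ 0.2809
After 'absent': P(genus P) = 0.75·0.2809 / (0.75·0.2809 + 0.6·0.7191) ≈ 0.3281
After 'present': P(genus P) = 0.25·0.3281 / (0.25·0.3281 + 0.4·0.6719) ≈ 0.2338
After 'absent': P(genus P) = 0.75·0.2338 / (0.75·0.2338 + 0.6·0.7662) ≈ 0.2761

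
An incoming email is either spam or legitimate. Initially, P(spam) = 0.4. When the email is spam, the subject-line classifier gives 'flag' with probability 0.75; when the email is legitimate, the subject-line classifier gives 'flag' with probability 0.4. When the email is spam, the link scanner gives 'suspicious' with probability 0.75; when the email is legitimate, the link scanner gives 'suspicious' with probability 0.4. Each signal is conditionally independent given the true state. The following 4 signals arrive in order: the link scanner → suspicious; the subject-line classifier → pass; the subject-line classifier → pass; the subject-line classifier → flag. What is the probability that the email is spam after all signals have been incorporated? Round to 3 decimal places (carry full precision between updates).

0.289

After the link scanner='suspicious': P(spam) = 0.75·0.4000 / (0.75·0.4000 + 0.4·0.6000) ≈ 0.5556
After the subject-line classifier='pass': P(spam) = 0.25·0.5556 / (0.25·0.5556 + 0.6·0.4444) ≈ 0.3425
After the subject-line classifier='pass': P(spam) = 0.25·0.3425 / (0.25·0.3425 + 0.6·0.6575) ≈ 0.1783
After the subject-line classifier='flag': P(spam) = 0.75·0.1783 / (0.75·0.1783 + 0.4·0.8217) ≈ 0.2892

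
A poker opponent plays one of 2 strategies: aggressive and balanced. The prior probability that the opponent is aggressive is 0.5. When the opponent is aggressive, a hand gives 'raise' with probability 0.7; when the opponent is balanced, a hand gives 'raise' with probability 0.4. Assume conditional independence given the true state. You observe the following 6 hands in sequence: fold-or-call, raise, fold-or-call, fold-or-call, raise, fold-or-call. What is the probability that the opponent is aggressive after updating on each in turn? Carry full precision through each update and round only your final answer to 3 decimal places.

Apply Bayes' rule sequentially, carrying P(aggressive) forward.
After 'fold-or-call': P(aggressive) = 0.3·0.5000 / (0.3·0.5000 + 0.6·0.5000) ≈ 0.3333
After 'raise': P(aggressive) = 0.7·0.3333 / (0.7·0.3333 + 0.4·0.6667) ≈ 0.4667
After 'fold-or-call': P(aggressive) = 0.3·0.4667 / (0.3·0.4667 + 0.6·0.5333) ≈ 0.3043
After 'fold-or-call': P(aggressive) = 0.3·0.3043 / (0.3·0.3043 + 0.6·0.6957) ≈ 0.1795
After 'raise': P(aggressive) = 0.7·0.1795 / (0.7·0.1795 + 0.4·0.8205) ≈ 0.2768
After 'fold-or-call': P(aggressive) = 0.3·0.2768 / (0.3·0.2768 + 0.6·0.7232) ≈ 0.1607

0.161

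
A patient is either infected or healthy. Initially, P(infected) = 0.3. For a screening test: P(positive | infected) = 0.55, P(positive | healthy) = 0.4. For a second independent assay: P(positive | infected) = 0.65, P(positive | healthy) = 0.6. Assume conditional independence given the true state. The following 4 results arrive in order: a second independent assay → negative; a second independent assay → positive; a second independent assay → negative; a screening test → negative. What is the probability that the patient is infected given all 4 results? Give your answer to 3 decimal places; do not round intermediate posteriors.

0.210

Apply Bayes' rule sequentially, carrying P(infected) forward.
After a second independent assay='negative': P(infected) = 0.35·0.3000 / (0.35·0.3000 + 0.4·0.7000) ≈ 0.2727
After a second independent assay='positive': P(infected) = 0.65·0.2727 / (0.65·0.2727 + 0.6·0.7273) ≈ 0.2889
After a second independent assay='negative': P(infected) = 0.35·0.2889 / (0.35·0.2889 + 0.4·0.7111) ≈ 0.2622
After a screening test='negative': P(infected) = 0.45·0.2622 / (0.45·0.2622 + 0.6·0.7378) ≈ 0.2105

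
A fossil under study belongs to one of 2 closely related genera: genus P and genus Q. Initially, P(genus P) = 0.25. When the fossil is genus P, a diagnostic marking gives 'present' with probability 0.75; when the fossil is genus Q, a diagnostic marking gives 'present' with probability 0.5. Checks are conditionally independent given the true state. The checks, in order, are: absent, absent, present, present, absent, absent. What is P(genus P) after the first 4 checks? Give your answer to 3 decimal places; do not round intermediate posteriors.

0.158

Each posterior becomes the prior for the next update.
After 'absent': P(genus P) = 0.25·0.2500 / (0.25·0.2500 + 0.5·0.7500) ≈ 0.1429
After 'absent': P(genus P) = 0.25·0.1429 / (0.25·0.1429 + 0.5·0.8571) ≈ 0.0769
After 'present': P(genus P) = 0.75·0.0769 / (0.75·0.0769 + 0.5·0.9231) ≈ 0.1111
After 'present': P(genus P) = 0.75·0.1111 / (0.75·0.1111 + 0.5·0.8889) ≈ 0.1579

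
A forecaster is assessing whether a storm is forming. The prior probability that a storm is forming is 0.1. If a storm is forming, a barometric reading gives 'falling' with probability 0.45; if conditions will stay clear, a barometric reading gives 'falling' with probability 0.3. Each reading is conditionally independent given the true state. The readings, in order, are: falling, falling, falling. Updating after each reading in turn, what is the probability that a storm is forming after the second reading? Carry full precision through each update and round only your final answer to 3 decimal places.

0.200

Each posterior becomes the prior for the next update.
After 'falling': P(storm) = 0.45·0.1000 / (0.45·0.1000 + 0.3·0.9000) ≈ 0.1429
After 'falling': P(storm) = 0.45·0.1429 / (0.45·0.1429 + 0.3·0.8571) ≈ 0.2000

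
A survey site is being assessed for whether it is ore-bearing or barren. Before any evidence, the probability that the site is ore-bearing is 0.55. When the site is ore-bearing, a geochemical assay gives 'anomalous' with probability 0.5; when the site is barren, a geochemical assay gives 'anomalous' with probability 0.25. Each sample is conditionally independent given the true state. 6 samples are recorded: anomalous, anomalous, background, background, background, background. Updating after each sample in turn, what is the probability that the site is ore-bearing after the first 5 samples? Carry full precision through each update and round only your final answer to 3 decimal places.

0.592

After 'anomalous': P(ore) = 0.5·0.5500 / (0.5·0.5500 + 0.25·0.4500) ≈ 0.7097
After 'anomalous': P(ore) = 0.5·0.7097 / (0.5·0.7097 + 0.25·0.2903) ≈ 0.8302
After 'background': P(ore) = 0.5·0.8302 / (0.5·0.8302 + 0.75·0.1698) ≈ 0.7652
After 'background': P(ore) = 0.5·0.7652 / (0.5·0.7652 + 0.75·0.2348) ≈ 0.6848
After 'background': P(ore) = 0.5·0.6848 / (0.5·0.6848 + 0.75·0.3152) ≈ 0.5916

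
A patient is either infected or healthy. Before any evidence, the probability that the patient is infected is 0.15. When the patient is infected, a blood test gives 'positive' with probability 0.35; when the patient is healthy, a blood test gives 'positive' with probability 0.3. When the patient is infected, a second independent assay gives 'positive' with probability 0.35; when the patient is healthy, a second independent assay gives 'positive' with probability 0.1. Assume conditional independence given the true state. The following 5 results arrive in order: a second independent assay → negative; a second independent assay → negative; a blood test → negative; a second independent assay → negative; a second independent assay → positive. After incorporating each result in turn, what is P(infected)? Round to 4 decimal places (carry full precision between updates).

After a second independent assay='negative': P(infected) = 0.65·0.1500 / (0.65·0.1500 + 0.9·0.8500) ≈ 0.1130
After a second independent assay='negative': P(infected) = 0.65·0.1130 / (0.65·0.1130 + 0.9·0.8870) ≈ 0.0843
After a blood test='negative': P(infected) = 0.65·0.0843 / (0.65·0.0843 + 0.7·0.9157) ≈ 0.0787
After a second independent assay='negative': P(infected) = 0.65·0.0787 / (0.65·0.0787 + 0.9·0.9213) ≈ 0.0581
After a second independent assay='positive': P(infected) = 0.35·0.0581 / (0.35·0.0581 + 0.1·0.9419) ≈ 0.1777

0.1777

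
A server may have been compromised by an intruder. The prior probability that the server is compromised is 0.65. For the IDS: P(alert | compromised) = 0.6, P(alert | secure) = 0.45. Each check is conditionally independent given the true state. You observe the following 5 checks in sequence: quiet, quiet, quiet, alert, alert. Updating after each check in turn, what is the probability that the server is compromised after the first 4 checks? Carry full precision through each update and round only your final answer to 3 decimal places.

After 'quiet': P(compromised) = 0.4·0.6500 / (0.4·0.6500 + 0.55·0.3500) ≈ 0.5746
After 'quiet': P(compromised) = 0.4·0.5746 / (0.4·0.5746 + 0.55·0.4254) ≈ 0.4955
After 'quiet': P(compromised) = 0.4·0.4955 / (0.4·0.4955 + 0.55·0.5045) ≈ 0.4167
After 'alert': P(compromised) = 0.6·0.4167 / (0.6·0.4167 + 0.45·0.5833) ≈ 0.4878

0.488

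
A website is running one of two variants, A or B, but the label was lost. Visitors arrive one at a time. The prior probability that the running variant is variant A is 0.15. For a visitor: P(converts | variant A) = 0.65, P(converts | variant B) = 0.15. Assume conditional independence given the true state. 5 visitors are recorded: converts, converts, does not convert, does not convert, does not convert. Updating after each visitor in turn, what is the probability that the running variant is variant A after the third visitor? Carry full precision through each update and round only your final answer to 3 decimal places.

0.577

After 'converts': P(A) = 0.65·0.1500 / (0.65·0.1500 + 0.15·0.8500) ≈ 0.4333
After 'converts': P(A) = 0.65·0.4333 / (0.65·0.4333 + 0.15·0.5667) ≈ 0.7682
After 'does not convert': P(A) = 0.35·0.7682 / (0.35·0.7682 + 0.85·0.2318) ≈ 0.5771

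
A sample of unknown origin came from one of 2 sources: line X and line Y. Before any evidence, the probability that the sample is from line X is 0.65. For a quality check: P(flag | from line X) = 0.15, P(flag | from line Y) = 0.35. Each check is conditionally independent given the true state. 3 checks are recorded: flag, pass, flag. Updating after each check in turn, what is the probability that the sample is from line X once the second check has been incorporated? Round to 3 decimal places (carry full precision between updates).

After 'flag': P(line X) = 0.15·0.6500 / (0.15·0.6500 + 0.35·0.3500) ≈ 0.4432
After 'pass': P(line X) = 0.85·0.4432 / (0.85·0.4432 + 0.65·0.5568) ≈ 0.5100

0.510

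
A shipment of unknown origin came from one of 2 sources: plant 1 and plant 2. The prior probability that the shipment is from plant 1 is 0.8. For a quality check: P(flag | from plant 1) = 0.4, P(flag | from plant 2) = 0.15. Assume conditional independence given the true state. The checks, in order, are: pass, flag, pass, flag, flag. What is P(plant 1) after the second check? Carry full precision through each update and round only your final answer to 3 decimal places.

After 'pass': P(plant 1) = 0.6·0.8000 / (0.6·0.8000 + 0.85·0.2000) ≈ 0.7385
After 'flag': P(plant 1) = 0.4·0.7385 / (0.4·0.7385 + 0.15·0.2615) ≈ 0.8828

0.883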